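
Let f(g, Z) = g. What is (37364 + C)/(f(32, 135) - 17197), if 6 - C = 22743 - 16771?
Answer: -31398/17165 ≈ -1.8292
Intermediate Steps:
C = -5966 (C = 6 - (22743 - 16771) = 6 - 1*5972 = 6 - 5972 = -5966)
(37364 + C)/(f(32, 135) - 17197) = (37364 - 5966)/(32 - 17197) = 31398/(-17165) = 31398*(-1/17165) = -31398/17165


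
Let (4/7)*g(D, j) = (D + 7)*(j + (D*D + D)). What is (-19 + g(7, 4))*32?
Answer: 46432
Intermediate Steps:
g(D, j) = 7*(7 + D)*(D + j + D²)/4 (g(D, j) = 7*((D + 7)*(j + (D*D + D)))/4 = 7*((7 + D)*(j + (D² + D)))/4 = 7*((7 + D)*(j + (D + D²)))/4 = 7*((7 + D)*(D + j + D²))/4 = 7*(7 + D)*(D + j + D²)/4)
(-19 + g(7, 4))*32 = (-19 + (14*7² + (7/4)*7³ + (49/4)*7 + (49/4)*4 + (7/4)*7*4))*32 = (-19 + (14*49 + (7/4)*343 + 343/4 + 49 + 49))*32 = (-19 + (686 + 2401/4 + 343/4 + 49 + 49))*32 = (-19 + 1470)*32 = 1451*32 = 46432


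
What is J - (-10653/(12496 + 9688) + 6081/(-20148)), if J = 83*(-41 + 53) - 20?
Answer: 36382137665/37246936 ≈ 976.78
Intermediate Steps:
J = 976 (J = 83*12 - 20 = 996 - 20 = 976)
J - (-10653/(12496 + 9688) + 6081/(-20148)) = 976 - (-10653/(12496 + 9688) + 6081/(-20148)) = 976 - (-10653/22184 + 6081*(-1/20148)) = 976 - (-10653*1/22184 - 2027/6716) = 976 - (-10653/22184 - 2027/6716) = 976 - 1*(-29128129/37246936) = 976 + 29128129/37246936 = 36382137665/37246936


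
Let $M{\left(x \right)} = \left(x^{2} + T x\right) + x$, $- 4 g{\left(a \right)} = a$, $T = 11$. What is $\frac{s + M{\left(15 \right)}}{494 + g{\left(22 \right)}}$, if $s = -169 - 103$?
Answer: $\frac{266}{977} \approx 0.27226$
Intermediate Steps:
$g{\left(a \right)} = - \frac{a}{4}$
$M{\left(x \right)} = x^{2} + 12 x$ ($M{\left(x \right)} = \left(x^{2} + 11 x\right) + x = x^{2} + 12 x$)
$s = -272$ ($s = -169 - 103 = -272$)
$\frac{s + M{\left(15 \right)}}{494 + g{\left(22 \right)}} = \frac{-272 + 15 \left(12 + 15\right)}{494 - \frac{11}{2}} = \frac{-272 + 15 \cdot 27}{494 - \frac{11}{2}} = \frac{-272 + 405}{\frac{977}{2}} = 133 \cdot \frac{2}{977} = \frac{266}{977}$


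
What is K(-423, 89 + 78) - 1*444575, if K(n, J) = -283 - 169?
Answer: -445027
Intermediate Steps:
K(n, J) = -452
K(-423, 89 + 78) - 1*444575 = -452 - 1*444575 = -452 - 444575 = -445027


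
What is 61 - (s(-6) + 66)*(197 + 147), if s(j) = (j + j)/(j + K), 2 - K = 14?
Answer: -68617/3 ≈ -22872.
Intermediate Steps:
K = -12 (K = 2 - 1*14 = 2 - 14 = -12)
s(j) = 2*j/(-12 + j) (s(j) = (j + j)/(j - 12) = (2*j)/(-12 + j) = 2*j/(-12 + j))
61 - (s(-6) + 66)*(197 + 147) = 61 - (2*(-6)/(-12 - 6) + 66)*(197 + 147) = 61 - (2*(-6)/(-18) + 66)*344 = 61 - (2*(-6)*(-1/18) + 66)*344 = 61 - (⅔ + 66)*344 = 61 - 200*344/3 = 61 - 1*68800/3 = 61 - 68800/3 = -68617/3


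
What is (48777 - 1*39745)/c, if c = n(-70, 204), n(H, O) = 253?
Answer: 9032/253 ≈ 35.700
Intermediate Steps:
c = 253
(48777 - 1*39745)/c = (48777 - 1*39745)/253 = (48777 - 39745)*(1/253) = 9032*(1/253) = 9032/253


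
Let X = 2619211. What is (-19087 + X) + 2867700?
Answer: 5467824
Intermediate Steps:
(-19087 + X) + 2867700 = (-19087 + 2619211) + 2867700 = 2600124 + 2867700 = 5467824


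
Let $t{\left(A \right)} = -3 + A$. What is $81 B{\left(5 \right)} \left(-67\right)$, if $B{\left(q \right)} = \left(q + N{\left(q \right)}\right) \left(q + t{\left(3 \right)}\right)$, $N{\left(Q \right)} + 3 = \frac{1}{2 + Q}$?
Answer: $- \frac{407025}{7} \approx -58146.0$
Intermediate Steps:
$N{\left(Q \right)} = -3 + \frac{1}{2 + Q}$
$B{\left(q \right)} = q \left(q + \frac{-5 - 3 q}{2 + q}\right)$ ($B{\left(q \right)} = \left(q + \frac{-5 - 3 q}{2 + q}\right) \left(q + \left(-3 + 3\right)\right) = \left(q + \frac{-5 - 3 q}{2 + q}\right) \left(q + 0\right) = \left(q + \frac{-5 - 3 q}{2 + q}\right) q = q \left(q + \frac{-5 - 3 q}{2 + q}\right)$)
$81 B{\left(5 \right)} \left(-67\right) = 81 \frac{5 \left(-5 + 5^{2} - 5\right)}{2 + 5} \left(-67\right) = 81 \frac{5 \left(-5 + 25 - 5\right)}{7} \left(-67\right) = 81 \cdot 5 \cdot \frac{1}{7} \cdot 15 \left(-67\right) = 81 \cdot \frac{75}{7} \left(-67\right) = \frac{6075}{7} \left(-67\right) = - \frac{407025}{7}$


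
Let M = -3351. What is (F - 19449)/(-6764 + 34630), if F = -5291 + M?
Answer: -28091/27866 ≈ -1.0081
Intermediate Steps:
F = -8642 (F = -5291 - 3351 = -8642)
(F - 19449)/(-6764 + 34630) = (-8642 - 19449)/(-6764 + 34630) = -28091/27866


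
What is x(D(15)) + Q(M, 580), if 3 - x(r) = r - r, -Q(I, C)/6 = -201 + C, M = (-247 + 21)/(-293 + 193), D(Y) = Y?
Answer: -2271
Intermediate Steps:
M = 113/50 (M = -226/(-100) = -226*(-1/100) = 113/50 ≈ 2.2600)
Q(I, C) = 1206 - 6*C (Q(I, C) = -6*(-201 + C) = 1206 - 6*C)
x(r) = 3 (x(r) = 3 - (r - r) = 3 - 1*0 = 3 + 0 = 3)
x(D(15)) + Q(M, 580) = 3 + (1206 - 6*580) = 3 + (1206 - 3480) = 3 - 2274 = -2271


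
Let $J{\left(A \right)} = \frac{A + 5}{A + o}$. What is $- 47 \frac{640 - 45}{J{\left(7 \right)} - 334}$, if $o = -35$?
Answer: $\frac{195755}{2341} \approx 83.62$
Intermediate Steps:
$J{\left(A \right)} = \frac{5 + A}{-35 + A}$ ($J{\left(A \right)} = \frac{A + 5}{A - 35} = \frac{5 + A}{-35 + A}$)
$- 47 \frac{640 - 45}{J{\left(7 \right)} - 334} = - 47 \frac{640 - 45}{\frac{5 + 7}{-35 + 7} - 334} = - 47 \frac{595}{\frac{1}{-28} \cdot 12 - 334} = - 47 \frac{595}{\left(- \frac{1}{28}\right) 12 - 334} = - 47 \frac{595}{- \frac{3}{7} - 334} = - 47 \frac{595}{- \frac{2341}{7}} = - 47 \cdot 595 \left(- \frac{7}{2341}\right) = \left(-47\right) \left(- \frac{4165}{2341}\right) = \frac{195755}{2341}$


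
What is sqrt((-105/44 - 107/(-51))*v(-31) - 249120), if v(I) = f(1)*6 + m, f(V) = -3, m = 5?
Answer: I*sqrt(313608463509)/1122 ≈ 499.12*I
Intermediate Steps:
v(I) = -13 (v(I) = -3*6 + 5 = -18 + 5 = -13)
sqrt((-105/44 - 107/(-51))*v(-31) - 249120) = sqrt((-105/44 - 107/(-51))*(-13) - 249120) = sqrt((-105*1/44 - 107*(-1/51))*(-13) - 249120) = sqrt((-105/44 + 107/51)*(-13) - 249120) = sqrt(-647/2244*(-13) - 249120) = sqrt(8411/2244 - 249120) = sqrt(-559016869/2244) = I*sqrt(313608463509)/1122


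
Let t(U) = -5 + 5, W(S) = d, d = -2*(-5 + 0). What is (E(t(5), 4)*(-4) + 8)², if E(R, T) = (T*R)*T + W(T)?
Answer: 1024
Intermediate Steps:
d = 10 (d = -2*(-5) = 10)
W(S) = 10
t(U) = 0
E(R, T) = 10 + R*T² (E(R, T) = (T*R)*T + 10 = (R*T)*T + 10 = R*T² + 10 = 10 + R*T²)
(E(t(5), 4)*(-4) + 8)² = ((10 + 0*4²)*(-4) + 8)² = ((10 + 0*16)*(-4) + 8)² = ((10 + 0)*(-4) + 8)² = (10*(-4) + 8)² = (-40 + 8)² = (-32)² = 1024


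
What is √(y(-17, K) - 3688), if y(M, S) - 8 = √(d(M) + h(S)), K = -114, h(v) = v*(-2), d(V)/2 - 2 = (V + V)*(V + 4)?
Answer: √(-3680 + 6*√31) ≈ 60.387*I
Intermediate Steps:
d(V) = 4 + 4*V*(4 + V) (d(V) = 4 + 2*((V + V)*(V + 4)) = 4 + 2*((2*V)*(4 + V)) = 4 + 2*(2*V*(4 + V)) = 4 + 4*V*(4 + V))
h(v) = -2*v
y(M, S) = 8 + √(4 - 2*S + 4*M² + 16*M) (y(M, S) = 8 + √((4 + 4*M² + 16*M) - 2*S) = 8 + √(4 - 2*S + 4*M² + 16*M))
√(y(-17, K) - 3688) = √((8 + √(4 - 2*(-114) + 4*(-17)² + 16*(-17))) - 3688) = √((8 + √(4 + 228 + 4*289 - 272)) - 3688) = √((8 + √(4 + 228 + 1156 - 272)) - 3688) = √((8 + √1116) - 3688) = √((8 + 6*√31) - 3688) = √(-3680 + 6*√31)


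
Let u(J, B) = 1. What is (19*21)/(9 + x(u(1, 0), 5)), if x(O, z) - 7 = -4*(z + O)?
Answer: -399/8 ≈ -49.875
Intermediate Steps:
x(O, z) = 7 - 4*O - 4*z (x(O, z) = 7 - 4*(z + O) = 7 - 4*(O + z) = 7 + (-4*O - 4*z) = 7 - 4*O - 4*z)
(19*21)/(9 + x(u(1, 0), 5)) = (19*21)/(9 + (7 - 4*1 - 4*5)) = 399/(9 + (7 - 4 - 20)) = 399/(9 - 17) = 399/(-8) = 399*(-⅛) = -399/8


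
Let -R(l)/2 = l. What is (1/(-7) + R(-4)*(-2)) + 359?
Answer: 2400/7 ≈ 342.86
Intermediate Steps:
R(l) = -2*l
(1/(-7) + R(-4)*(-2)) + 359 = (1/(-7) - 2*(-4)*(-2)) + 359 = (-⅐ + 8*(-2)) + 359 = (-⅐ - 16) + 359 = -113/7 + 359 = 2400/7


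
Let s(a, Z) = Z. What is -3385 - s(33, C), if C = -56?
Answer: -3329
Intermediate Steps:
-3385 - s(33, C) = -3385 - 1*(-56) = -3385 + 56 = -3329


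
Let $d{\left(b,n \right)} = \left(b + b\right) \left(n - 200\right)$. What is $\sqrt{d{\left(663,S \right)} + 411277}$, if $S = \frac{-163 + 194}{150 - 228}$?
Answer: $5 \sqrt{5822} \approx 381.51$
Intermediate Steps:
$S = - \frac{31}{78}$ ($S = \frac{31}{-78} = 31 \left(- \frac{1}{78}\right) = - \frac{31}{78} \approx -0.39744$)
$d{\left(b,n \right)} = 2 b \left(-200 + n\right)$
$\sqrt{d{\left(663,S \right)} + 411277} = \sqrt{2 \cdot 663 \left(-200 - \frac{31}{78}\right) + 411277} = \sqrt{2 \cdot 663 \left(- \frac{15631}{78}\right) + 411277} = \sqrt{-265727 + 411277} = \sqrt{145550} = 5 \sqrt{5822}$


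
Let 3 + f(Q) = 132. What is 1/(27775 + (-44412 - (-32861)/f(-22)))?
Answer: -129/2113312 ≈ -6.1042e-5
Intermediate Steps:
f(Q) = 129 (f(Q) = -3 + 132 = 129)
1/(27775 + (-44412 - (-32861)/f(-22))) = 1/(27775 + (-44412 - (-32861)/129)) = 1/(27775 + (-44412 - 1*(-32861/129))) = 1/(27775 + (-44412 + 32861/129)) = 1/(27775 - 5696287/129) = 1/(-2113312/129) = -129/2113312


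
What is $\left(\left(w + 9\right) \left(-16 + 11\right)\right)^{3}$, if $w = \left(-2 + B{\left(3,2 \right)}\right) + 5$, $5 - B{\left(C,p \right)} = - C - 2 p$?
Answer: $-1728000$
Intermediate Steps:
$B{\left(C,p \right)} = 5 + C + 2 p$ ($B{\left(C,p \right)} = 5 - \left(- C - 2 p\right) = 5 + \left(C + 2 p\right) = 5 + C + 2 p$)
$w = 15$ ($w = \left(-2 + \left(5 + 3 + 2 \cdot 2\right)\right) + 5 = \left(-2 + \left(5 + 3 + 4\right)\right) + 5 = \left(-2 + 12\right) + 5 = 10 + 5 = 15$)
$\left(\left(w + 9\right) \left(-16 + 11\right)\right)^{3} = \left(\left(15 + 9\right) \left(-16 + 11\right)\right)^{3} = \left(24 \left(-5\right)\right)^{3} = \left(-120\right)^{3} = -1728000$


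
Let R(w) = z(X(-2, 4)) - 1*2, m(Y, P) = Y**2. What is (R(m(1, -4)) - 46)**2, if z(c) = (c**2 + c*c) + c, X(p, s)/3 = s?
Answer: 63504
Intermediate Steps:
X(p, s) = 3*s
z(c) = c + 2*c**2 (z(c) = (c**2 + c**2) + c = 2*c**2 + c = c + 2*c**2)
R(w) = 298 (R(w) = (3*4)*(1 + 2*(3*4)) - 1*2 = 12*(1 + 2*12) - 2 = 12*(1 + 24) - 2 = 12*25 - 2 = 300 - 2 = 298)
(R(m(1, -4)) - 46)**2 = (298 - 46)**2 = 252**2 = 63504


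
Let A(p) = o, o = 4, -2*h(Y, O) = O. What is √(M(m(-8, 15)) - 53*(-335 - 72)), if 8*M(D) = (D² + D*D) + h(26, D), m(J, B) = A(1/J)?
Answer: √86299/2 ≈ 146.88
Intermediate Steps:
h(Y, O) = -O/2
A(p) = 4
m(J, B) = 4
M(D) = -D/16 + D²/4 (M(D) = ((D² + D*D) - D/2)/8 = ((D² + D²) - D/2)/8 = (2*D² - D/2)/8 = -D/16 + D²/4)
√(M(m(-8, 15)) - 53*(-335 - 72)) = √((1/16)*4*(-1 + 4*4) - 53*(-335 - 72)) = √((1/16)*4*(-1 + 16) - 53*(-407)) = √((1/16)*4*15 + 21571) = √(15/4 + 21571) = √(86299/4) = √86299/2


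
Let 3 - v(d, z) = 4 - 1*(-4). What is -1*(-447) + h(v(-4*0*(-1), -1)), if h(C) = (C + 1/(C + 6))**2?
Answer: 463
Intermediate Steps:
v(d, z) = -5 (v(d, z) = 3 - (4 - 1*(-4)) = 3 - (4 + 4) = 3 - 1*8 = 3 - 8 = -5)
h(C) = (C + 1/(6 + C))**2
-1*(-447) + h(v(-4*0*(-1), -1)) = -1*(-447) + (1 + (-5)**2 + 6*(-5))**2/(6 - 5)**2 = 447 + (1 + 25 - 30)**2/1**2 = 447 + 1*(-4)**2 = 447 + 1*16 = 447 + 16 = 463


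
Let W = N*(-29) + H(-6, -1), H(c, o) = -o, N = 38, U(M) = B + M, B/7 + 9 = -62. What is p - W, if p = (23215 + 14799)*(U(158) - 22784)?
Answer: -878996621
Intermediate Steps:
B = -497 (B = -63 + 7*(-62) = -63 - 434 = -497)
U(M) = -497 + M
p = -878997722 (p = (23215 + 14799)*((-497 + 158) - 22784) = 38014*(-339 - 22784) = 38014*(-23123) = -878997722)
W = -1101 (W = 38*(-29) - 1*(-1) = -1102 + 1 = -1101)
p - W = -878997722 - 1*(-1101) = -878997722 + 1101 = -878996621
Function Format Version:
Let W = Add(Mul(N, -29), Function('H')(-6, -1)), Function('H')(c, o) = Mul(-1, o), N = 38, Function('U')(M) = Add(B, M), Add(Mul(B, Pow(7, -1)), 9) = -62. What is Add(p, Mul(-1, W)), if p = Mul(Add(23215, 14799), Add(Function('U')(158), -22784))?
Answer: -878996621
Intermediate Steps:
B = -497 (B = Add(-63, Mul(7, -62)) = Add(-63, -434) = -497)
Function('U')(M) = Add(-497, M)
p = -878997722 (p = Mul(Add(23215, 14799), Add(Add(-497, 158), -22784)) = Mul(38014, Add(-339, -22784)) = Mul(38014, -23123) = -878997722)
W = -1101 (W = Add(Mul(38, -29), Mul(-1, -1)) = Add(-1102, 1) = -1101)
Add(p, Mul(-1, W)) = Add(-878997722, Mul(-1, -1101)) = Add(-878997722, 1101) = -878996621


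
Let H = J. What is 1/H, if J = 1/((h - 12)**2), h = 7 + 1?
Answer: 16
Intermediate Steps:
h = 8
J = 1/16 (J = 1/((8 - 12)**2) = 1/((-4)**2) = 1/16 ≈ 0.062500)
H = 1/16 ≈ 0.062500
1/H = 1/(1/16) = 16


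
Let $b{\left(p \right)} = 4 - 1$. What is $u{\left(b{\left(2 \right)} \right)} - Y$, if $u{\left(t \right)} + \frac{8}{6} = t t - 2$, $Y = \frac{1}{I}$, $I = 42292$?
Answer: $\frac{718961}{126876} \approx 5.6666$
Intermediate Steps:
$b{\left(p \right)} = 3$
$Y = \frac{1}{42292} \approx 2.3645 \cdot 10^{-5}$
$u{\left(t \right)} = - \frac{10}{3} + t^{2}$ ($u{\left(t \right)} = - \frac{4}{3} + \left(t t - 2\right) = - \frac{4}{3} + \left(t^{2} - 2\right) = - \frac{4}{3} + \left(-2 + t^{2}\right) = - \frac{10}{3} + t^{2}$)
$u{\left(b{\left(2 \right)} \right)} - Y = \left(- \frac{10}{3} + 3^{2}\right) - \frac{1}{42292} = \left(- \frac{10}{3} + 9\right) - \frac{1}{42292} = \frac{17}{3} - \frac{1}{42292} = \frac{718961}{126876}$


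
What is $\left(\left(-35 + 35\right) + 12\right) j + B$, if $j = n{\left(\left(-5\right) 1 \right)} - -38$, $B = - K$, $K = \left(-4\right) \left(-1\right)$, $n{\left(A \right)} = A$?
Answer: $392$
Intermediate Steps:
$K = 4$
$B = -4$ ($B = \left(-1\right) 4 = -4$)
$j = 33$ ($j = \left(-5\right) 1 - -38 = -5 + 38 = 33$)
$\left(\left(-35 + 35\right) + 12\right) j + B = \left(\left(-35 + 35\right) + 12\right) 33 - 4 = \left(0 + 12\right) 33 - 4 = 12 \cdot 33 - 4 = 396 - 4 = 392$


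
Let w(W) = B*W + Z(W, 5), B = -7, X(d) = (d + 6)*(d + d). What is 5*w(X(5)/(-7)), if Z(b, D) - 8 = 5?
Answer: 615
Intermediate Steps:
X(d) = 2*d*(6 + d) (X(d) = (6 + d)*(2*d) = 2*d*(6 + d))
Z(b, D) = 13 (Z(b, D) = 8 + 5 = 13)
w(W) = 13 - 7*W (w(W) = -7*W + 13 = 13 - 7*W)
5*w(X(5)/(-7)) = 5*(13 - 7*2*5*(6 + 5)/(-7)) = 5*(13 - 7*2*5*11*(-1)/7) = 5*(13 - 770*(-1)/7) = 5*(13 - 7*(-110/7)) = 5*(13 + 110) = 5*123 = 615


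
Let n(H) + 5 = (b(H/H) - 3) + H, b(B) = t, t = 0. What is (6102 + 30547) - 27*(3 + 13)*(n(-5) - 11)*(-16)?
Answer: -129239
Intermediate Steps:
b(B) = 0
n(H) = -8 + H (n(H) = -5 + ((0 - 3) + H) = -5 + (-3 + H) = -8 + H)
(6102 + 30547) - 27*(3 + 13)*(n(-5) - 11)*(-16) = (6102 + 30547) - 27*(3 + 13)*((-8 - 5) - 11)*(-16) = 36649 - 432*(-13 - 11)*(-16) = 36649 - 432*(-24)*(-16) = 36649 - 27*(-384)*(-16) = 36649 + 10368*(-16) = 36649 - 165888 = -129239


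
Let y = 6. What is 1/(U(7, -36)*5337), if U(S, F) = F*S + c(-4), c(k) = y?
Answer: -1/1312902 ≈ -7.6167e-7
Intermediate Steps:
c(k) = 6
U(S, F) = 6 + F*S (U(S, F) = F*S + 6 = 6 + F*S)
1/(U(7, -36)*5337) = 1/((6 - 36*7)*5337) = 1/((6 - 252)*5337) = 1/(-246*5337) = 1/(-1312902) = -1/1312902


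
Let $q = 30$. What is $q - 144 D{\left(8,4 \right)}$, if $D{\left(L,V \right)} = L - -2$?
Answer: $-1410$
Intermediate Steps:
$D{\left(L,V \right)} = 2 + L$ ($D{\left(L,V \right)} = L + 2 = 2 + L$)
$q - 144 D{\left(8,4 \right)} = 30 - 144 \left(2 + 8\right) = 30 - 1440 = -1410$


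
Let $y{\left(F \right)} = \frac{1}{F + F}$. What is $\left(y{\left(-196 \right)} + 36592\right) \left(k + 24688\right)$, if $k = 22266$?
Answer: $\frac{336755567051}{196} \approx 1.7181 \cdot 10^{9}$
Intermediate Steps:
$y{\left(F \right)} = \frac{1}{2 F}$
$\left(y{\left(-196 \right)} + 36592\right) \left(k + 24688\right) = \left(\frac{1}{2 \left(-196\right)} + 36592\right) \left(22266 + 24688\right) = \left(\frac{1}{2} \left(- \frac{1}{196}\right) + 36592\right) 46954 = \left(- \frac{1}{392} + 36592\right) 46954 = \frac{14344063}{392} \cdot 46954 = \frac{336755567051}{196}$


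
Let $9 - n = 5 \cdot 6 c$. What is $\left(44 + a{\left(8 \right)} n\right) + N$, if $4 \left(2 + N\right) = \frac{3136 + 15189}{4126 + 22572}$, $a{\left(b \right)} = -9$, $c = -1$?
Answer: $- \frac{32980403}{106792} \approx -308.83$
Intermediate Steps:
$n = 39$ ($n = 9 - 5 \cdot 6 \left(-1\right) = 9 - 30 \left(-1\right) = 9 - -30 = 9 + 30 = 39$)
$N = - \frac{195259}{106792}$ ($N = -2 + \frac{\left(3136 + 15189\right) \frac{1}{4126 + 22572}}{4} = -2 + \frac{18325 \cdot \frac{1}{26698}}{4} = -2 + \frac{1}{4} \cdot \frac{18325}{26698} = -2 + \frac{18325}{106792} = - \frac{195259}{106792} \approx -1.8284$)
$\left(44 + a{\left(8 \right)} n\right) + N = \left(44 - 351\right) - \frac{195259}{106792} = -307 - \frac{195259}{106792} = - \frac{32980403}{106792}$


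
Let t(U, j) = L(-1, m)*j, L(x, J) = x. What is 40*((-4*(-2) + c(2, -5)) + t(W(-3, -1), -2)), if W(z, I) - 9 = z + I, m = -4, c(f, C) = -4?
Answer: 240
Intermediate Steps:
W(z, I) = 9 + I + z (W(z, I) = 9 + (z + I) = 9 + (I + z) = 9 + I + z)
t(U, j) = -j
40*((-4*(-2) + c(2, -5)) + t(W(-3, -1), -2)) = 40*((-4*(-2) - 4) - 1*(-2)) = 40*((8 - 4) + 2) = 40*(4 + 2) = 40*6 = 240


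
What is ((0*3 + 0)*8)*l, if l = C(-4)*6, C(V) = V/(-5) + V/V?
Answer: 0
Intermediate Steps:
C(V) = 1 - V/5 (C(V) = V*(-⅕) + 1 = -V/5 + 1 = 1 - V/5)
l = 54/5 (l = (1 - ⅕*(-4))*6 = (1 + ⅘)*6 = (9/5)*6 = 54/5 ≈ 10.800)
((0*3 + 0)*8)*l = ((0*3 + 0)*8)*(54/5) = ((0 + 0)*8)*(54/5) = (0*8)*(54/5) = 0*(54/5) = 0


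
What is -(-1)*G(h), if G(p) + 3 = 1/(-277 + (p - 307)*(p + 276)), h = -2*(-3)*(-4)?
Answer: -251068/83689 ≈ -3.0000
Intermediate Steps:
h = -24 (h = 6*(-4) = -24)
G(p) = -3 + 1/(-277 + (-307 + p)*(276 + p)) (G(p) = -3 + 1/(-277 + (p - 307)*(p + 276)) = -3 + 1/(-277 + (-307 + p)*(276 + p)))
-(-1)*G(h) = -(-1)*(-255028 - 93*(-24) + 3*(-24)**2)/(85009 - 1*(-24)**2 + 31*(-24)) = -(-1)*(-255028 + 2232 + 3*576)/(85009 - 1*576 - 744) = -(-1)*(-255028 + 2232 + 1728)/(85009 - 576 - 744) = -(-1)*-251068/83689 = -(-1)*(1/83689)*(-251068) = -(-1)*(-251068)/83689 = -1*251068/83689 = -251068/83689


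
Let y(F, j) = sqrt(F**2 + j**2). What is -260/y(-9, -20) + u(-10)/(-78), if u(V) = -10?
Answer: 5/39 - 20*sqrt(481)/37 ≈ -11.727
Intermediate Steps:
-260/y(-9, -20) + u(-10)/(-78) = -260/sqrt((-9)**2 + (-20)**2) - 10/(-78) = -260/sqrt(81 + 400) - 10*(-1/78) = -260*sqrt(481)/481 + 5/39 = -20*sqrt(481)/37 + 5/39 = 5/39 - 20*sqrt(481)/37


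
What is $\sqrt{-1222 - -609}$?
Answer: $i \sqrt{613} \approx 24.759 i$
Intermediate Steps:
$\sqrt{-1222 - -609} = \sqrt{-1222 + \left(-1554 + 2163\right)} = \sqrt{-1222 + 609} = \sqrt{-613} = i \sqrt{613}$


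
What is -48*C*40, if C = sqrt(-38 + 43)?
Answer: -1920*sqrt(5) ≈ -4293.3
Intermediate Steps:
C = sqrt(5) ≈ 2.2361
-48*C*40 = -48*sqrt(5)*40 = -1920*sqrt(5)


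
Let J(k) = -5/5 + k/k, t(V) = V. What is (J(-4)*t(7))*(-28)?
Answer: 0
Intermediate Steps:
J(k) = 0 (J(k) = -5*1/5 + 1 = -1 + 1 = 0)
(J(-4)*t(7))*(-28) = (0*7)*(-28) = 0*(-28) = 0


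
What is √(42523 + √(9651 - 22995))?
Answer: √(42523 + 4*I*√834) ≈ 206.21 + 0.2801*I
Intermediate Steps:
√(42523 + √(9651 - 22995)) = √(42523 + √(-13344)) = √(42523 + 4*I*√834)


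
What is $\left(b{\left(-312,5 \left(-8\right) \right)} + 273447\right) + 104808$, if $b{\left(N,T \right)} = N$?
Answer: $377943$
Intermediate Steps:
$\left(b{\left(-312,5 \left(-8\right) \right)} + 273447\right) + 104808 = \left(-312 + 273447\right) + 104808 = 273135 + 104808 = 377943$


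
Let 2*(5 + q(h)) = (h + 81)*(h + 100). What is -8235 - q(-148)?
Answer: -9838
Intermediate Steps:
q(h) = -5 + (81 + h)*(100 + h)/2 (q(h) = -5 + ((h + 81)*(h + 100))/2 = -5 + ((81 + h)*(100 + h))/2 = -5 + (81 + h)*(100 + h)/2)
-8235 - q(-148) = -8235 - (4045 + (½)*(-148)² + (181/2)*(-148)) = -8235 - (4045 + (½)*21904 - 13394) = -8235 - (4045 + 10952 - 13394) = -8235 - 1*1603 = -8235 - 1603 = -9838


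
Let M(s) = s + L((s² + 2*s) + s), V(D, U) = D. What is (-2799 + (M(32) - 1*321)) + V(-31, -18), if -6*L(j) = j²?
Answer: -636557/3 ≈ -2.1219e+5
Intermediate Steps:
L(j) = -j²/6
M(s) = s - (s² + 3*s)²/6 (M(s) = s - ((s² + 2*s) + s)²/6 = s - (s² + 3*s)²/6)
(-2799 + (M(32) - 1*321)) + V(-31, -18) = (-2799 + ((⅙)*32*(6 - 1*32*(3 + 32)²) - 1*321)) - 31 = (-2799 + ((⅙)*32*(6 - 1*32*35²) - 321)) - 31 = (-2799 + ((⅙)*32*(6 - 1*32*1225) - 321)) - 31 = (-2799 + ((⅙)*32*(6 - 39200) - 321)) - 31 = (-2799 + ((⅙)*32*(-39194) - 321)) - 31 = (-2799 + (-627104/3 - 321)) - 31 = (-2799 - 628067/3) - 31 = -636464/3 - 31 = -636557/3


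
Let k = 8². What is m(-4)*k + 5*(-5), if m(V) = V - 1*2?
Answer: -409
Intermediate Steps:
m(V) = -2 + V (m(V) = V - 2 = -2 + V)
k = 64
m(-4)*k + 5*(-5) = (-2 - 4)*64 + 5*(-5) = -6*64 - 25 = -384 - 25 = -409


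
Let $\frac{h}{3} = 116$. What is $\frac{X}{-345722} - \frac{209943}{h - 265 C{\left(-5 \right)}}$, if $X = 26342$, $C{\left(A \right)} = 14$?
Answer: $\frac{36246676021}{581158682} \approx 62.37$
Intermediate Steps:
$h = 348$ ($h = 3 \cdot 116 = 348$)
$\frac{X}{-345722} - \frac{209943}{h - 265 C{\left(-5 \right)}} = \frac{26342}{-345722} - \frac{209943}{348 - 3710} = 26342 \left(- \frac{1}{345722}\right) - \frac{209943}{348 - 3710} = - \frac{13171}{172861} - \frac{209943}{-3362} = - \frac{13171}{172861} - - \frac{209943}{3362} = - \frac{13171}{172861} + \frac{209943}{3362} = \frac{36246676021}{581158682}$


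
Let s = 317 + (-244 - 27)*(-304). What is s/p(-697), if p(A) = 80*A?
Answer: -82701/55760 ≈ -1.4832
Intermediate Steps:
s = 82701 (s = 317 - 271*(-304) = 317 + 82384 = 82701)
s/p(-697) = 82701/((80*(-697))) = 82701/(-55760) = 82701*(-1/55760) = -82701/55760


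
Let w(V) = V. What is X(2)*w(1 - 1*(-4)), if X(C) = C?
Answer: 10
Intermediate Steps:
X(2)*w(1 - 1*(-4)) = 2*(1 - 1*(-4)) = 2*(1 + 4) = 2*5 = 10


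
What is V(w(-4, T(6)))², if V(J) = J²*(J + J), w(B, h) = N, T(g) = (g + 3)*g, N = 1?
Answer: 4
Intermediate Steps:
T(g) = g*(3 + g) (T(g) = (3 + g)*g = g*(3 + g))
w(B, h) = 1
V(J) = 2*J³ (V(J) = J²*(2*J) = 2*J³)
V(w(-4, T(6)))² = (2*1³)² = (2*1)² = 2² = 4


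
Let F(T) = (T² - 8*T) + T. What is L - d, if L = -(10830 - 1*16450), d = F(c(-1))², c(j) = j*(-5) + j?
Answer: 5476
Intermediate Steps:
c(j) = -4*j (c(j) = -5*j + j = -4*j)
F(T) = T² - 7*T
d = 144 (d = ((-4*(-1))*(-7 - 4*(-1)))² = (4*(-7 + 4))² = (4*(-3))² = (-12)² = 144)
L = 5620 (L = -(10830 - 16450) = -1*(-5620) = 5620)
L - d = 5620 - 1*144 = 5620 - 144 = 5476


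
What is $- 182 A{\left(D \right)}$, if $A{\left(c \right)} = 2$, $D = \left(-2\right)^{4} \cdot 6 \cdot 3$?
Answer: $-364$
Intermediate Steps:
$D = 288$ ($D = 16 \cdot 6 \cdot 3 = 96 \cdot 3 = 288$)
$- 182 A{\left(D \right)} = \left(-182\right) 2 = -364$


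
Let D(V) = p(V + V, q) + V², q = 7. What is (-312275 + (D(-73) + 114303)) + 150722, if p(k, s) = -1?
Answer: -41922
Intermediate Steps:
D(V) = -1 + V²
(-312275 + (D(-73) + 114303)) + 150722 = (-312275 + ((-1 + (-73)²) + 114303)) + 150722 = (-312275 + ((-1 + 5329) + 114303)) + 150722 = (-312275 + (5328 + 114303)) + 150722 = (-312275 + 119631) + 150722 = -192644 + 150722 = -41922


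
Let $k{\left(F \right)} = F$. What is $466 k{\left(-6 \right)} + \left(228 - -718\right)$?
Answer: $-1850$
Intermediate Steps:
$466 k{\left(-6 \right)} + \left(228 - -718\right) = 466 \left(-6\right) + \left(228 - -718\right) = -2796 + \left(228 + 718\right) = -2796 + 946 = -1850$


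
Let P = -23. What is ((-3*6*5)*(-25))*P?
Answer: -51750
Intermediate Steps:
((-3*6*5)*(-25))*P = ((-3*6*5)*(-25))*(-23) = (-18*5*(-25))*(-23) = -90*(-25)*(-23) = 2250*(-23) = -51750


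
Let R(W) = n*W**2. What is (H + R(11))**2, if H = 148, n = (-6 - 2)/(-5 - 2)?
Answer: 4016016/49 ≈ 81960.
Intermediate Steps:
n = 8/7 (n = -8/(-7) = -8*(-1/7) = 8/7 ≈ 1.1429)
R(W) = 8*W**2/7
(H + R(11))**2 = (148 + (8/7)*11**2)**2 = (148 + (8/7)*121)**2 = (148 + 968/7)**2 = (2004/7)**2 = 4016016/49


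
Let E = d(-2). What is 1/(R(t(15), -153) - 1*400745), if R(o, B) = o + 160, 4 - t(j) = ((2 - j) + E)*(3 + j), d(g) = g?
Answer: -1/400311 ≈ -2.4981e-6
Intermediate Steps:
E = -2
t(j) = 4 + j*(3 + j) (t(j) = 4 - ((2 - j) - 2)*(3 + j) = 4 - (-j)*(3 + j) = 4 - (-1)*j*(3 + j) = 4 + j*(3 + j))
R(o, B) = 160 + o
1/(R(t(15), -153) - 1*400745) = 1/((160 + (4 + 15**2 + 3*15)) - 1*400745) = 1/((160 + (4 + 225 + 45)) - 400745) = 1/((160 + 274) - 400745) = 1/(434 - 400745) = 1/(-400311) = -1/400311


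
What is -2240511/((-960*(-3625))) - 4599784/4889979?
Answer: -309922989187/195599160000 ≈ -1.5845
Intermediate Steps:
-2240511/((-960*(-3625))) - 4599784/4889979 = -2240511/3480000 - 4599784*1/4889979 = -2240511*1/3480000 - 4599784/4889979 = -25753/40000 - 4599784/4889979 = -309922989187/195599160000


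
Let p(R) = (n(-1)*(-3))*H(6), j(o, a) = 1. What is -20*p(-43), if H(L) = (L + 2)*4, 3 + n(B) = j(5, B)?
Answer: -3840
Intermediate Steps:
n(B) = -2 (n(B) = -3 + 1 = -2)
H(L) = 8 + 4*L (H(L) = (2 + L)*4 = 8 + 4*L)
p(R) = 192 (p(R) = (-2*(-3))*(8 + 4*6) = 6*(8 + 24) = 6*32 = 192)
-20*p(-43) = -20*192 = -3840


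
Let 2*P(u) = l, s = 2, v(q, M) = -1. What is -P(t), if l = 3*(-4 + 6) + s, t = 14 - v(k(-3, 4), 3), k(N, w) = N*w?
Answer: -4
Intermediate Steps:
t = 15 (t = 14 - 1*(-1) = 14 + 1 = 15)
l = 8 (l = 3*(-4 + 6) + 2 = 3*2 + 2 = 6 + 2 = 8)
P(u) = 4 (P(u) = (½)*8 = 4)
-P(t) = -1*4 = -4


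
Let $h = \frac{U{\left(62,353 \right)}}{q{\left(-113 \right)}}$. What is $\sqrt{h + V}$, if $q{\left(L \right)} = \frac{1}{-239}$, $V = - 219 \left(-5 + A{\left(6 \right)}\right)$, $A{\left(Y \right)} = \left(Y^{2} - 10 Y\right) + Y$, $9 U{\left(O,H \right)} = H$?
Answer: $\frac{i \sqrt{39034}}{3} \approx 65.857 i$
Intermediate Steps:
$U{\left(O,H \right)} = \frac{H}{9}$
$A{\left(Y \right)} = Y^{2} - 9 Y$
$V = 5037$ ($V = - 219 \left(-5 + 6 \left(-9 + 6\right)\right) = - 219 \left(-5 + 6 \left(-3\right)\right) = - 219 \left(-5 - 18\right) = \left(-219\right) \left(-23\right) = 5037$)
$q{\left(L \right)} = - \frac{1}{239}$
$h = - \frac{84367}{9}$ ($h = \frac{\frac{1}{9} \cdot 353}{- \frac{1}{239}} = \frac{353}{9} \left(-239\right) = - \frac{84367}{9} \approx -9374.1$)
$\sqrt{h + V} = \sqrt{- \frac{84367}{9} + 5037} = \sqrt{- \frac{39034}{9}} = \frac{i \sqrt{39034}}{3}$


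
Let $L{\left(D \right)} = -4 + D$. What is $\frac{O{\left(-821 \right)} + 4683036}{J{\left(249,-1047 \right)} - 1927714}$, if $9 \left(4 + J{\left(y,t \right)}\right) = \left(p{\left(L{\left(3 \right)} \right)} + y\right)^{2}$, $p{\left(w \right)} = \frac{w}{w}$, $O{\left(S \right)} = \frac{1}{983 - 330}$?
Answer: $- \frac{27522202581}{11288386186} \approx -2.4381$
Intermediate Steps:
$O{\left(S \right)} = \frac{1}{653}$
$p{\left(w \right)} = 1$
$J{\left(y,t \right)} = -4 + \frac{\left(1 + y\right)^{2}}{9}$
$\frac{O{\left(-821 \right)} + 4683036}{J{\left(249,-1047 \right)} - 1927714} = \frac{\frac{1}{653} + 4683036}{\left(-4 + \frac{\left(1 + 249\right)^{2}}{9}\right) - 1927714} = \frac{3058022509}{653 \left(\left(-4 + \frac{250^{2}}{9}\right) - 1927714\right)} = \frac{3058022509}{653 \left(\left(-4 + \frac{1}{9} \cdot 62500\right) - 1927714\right)} = \frac{3058022509}{653 \left(\left(-4 + \frac{62500}{9}\right) - 1927714\right)} = \frac{3058022509}{653 \left(\frac{62464}{9} - 1927714\right)} = \frac{3058022509}{653 \left(- \frac{17286962}{9}\right)} = \frac{3058022509}{653} \left(- \frac{9}{17286962}\right) = - \frac{27522202581}{11288386186}$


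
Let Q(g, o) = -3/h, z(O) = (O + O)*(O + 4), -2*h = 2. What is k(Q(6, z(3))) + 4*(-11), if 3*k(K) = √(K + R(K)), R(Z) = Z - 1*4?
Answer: -44 + √2/3 ≈ -43.529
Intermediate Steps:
h = -1 (h = -½*2 = -1)
z(O) = 2*O*(4 + O) (z(O) = (2*O)*(4 + O) = 2*O*(4 + O))
Q(g, o) = 3 (Q(g, o) = -3/(-1) = -3*(-1) = 3)
R(Z) = -4 + Z (R(Z) = Z - 4 = -4 + Z)
k(K) = √(-4 + 2*K)/3 (k(K) = √(K + (-4 + K))/3 = √(-4 + 2*K)/3)
k(Q(6, z(3))) + 4*(-11) = √(-4 + 2*3)/3 + 4*(-11) = √(-4 + 6)/3 - 44 = √2/3 - 44 = -44 + √2/3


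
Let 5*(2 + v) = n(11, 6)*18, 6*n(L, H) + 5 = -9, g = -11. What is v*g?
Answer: 572/5 ≈ 114.40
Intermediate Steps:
n(L, H) = -7/3 (n(L, H) = -5/6 + (1/6)*(-9) = -5/6 - 3/2 = -7/3)
v = -52/5 (v = -2 + (-7/3*18)/5 = -2 + (1/5)*(-42) = -2 - 42/5 = -52/5 ≈ -10.400)
v*g = -52/5*(-11) = 572/5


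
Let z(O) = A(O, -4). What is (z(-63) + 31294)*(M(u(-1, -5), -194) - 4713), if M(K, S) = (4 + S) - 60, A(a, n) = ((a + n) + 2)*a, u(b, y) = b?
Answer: -175635607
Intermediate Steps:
A(a, n) = a*(2 + a + n) (A(a, n) = (2 + a + n)*a = a*(2 + a + n))
M(K, S) = -56 + S
z(O) = O*(-2 + O) (z(O) = O*(2 + O - 4) = O*(-2 + O))
(z(-63) + 31294)*(M(u(-1, -5), -194) - 4713) = (-63*(-2 - 63) + 31294)*((-56 - 194) - 4713) = (-63*(-65) + 31294)*(-250 - 4713) = (4095 + 31294)*(-4963) = 35389*(-4963) = -175635607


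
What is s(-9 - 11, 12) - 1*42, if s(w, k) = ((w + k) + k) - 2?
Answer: -40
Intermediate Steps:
s(w, k) = -2 + w + 2*k (s(w, k) = ((k + w) + k) - 2 = (w + 2*k) - 2 = -2 + w + 2*k)
s(-9 - 11, 12) - 1*42 = (-2 + (-9 - 11) + 2*12) - 1*42 = (-2 - 20 + 24) - 42 = 2 - 42 = -40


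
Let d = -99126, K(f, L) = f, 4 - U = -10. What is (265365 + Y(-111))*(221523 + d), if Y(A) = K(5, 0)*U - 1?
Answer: 32488325298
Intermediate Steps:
U = 14 (U = 4 - 1*(-10) = 4 + 10 = 14)
Y(A) = 69 (Y(A) = 5*14 - 1 = 70 - 1 = 69)
(265365 + Y(-111))*(221523 + d) = (265365 + 69)*(221523 - 99126) = 265434*122397 = 32488325298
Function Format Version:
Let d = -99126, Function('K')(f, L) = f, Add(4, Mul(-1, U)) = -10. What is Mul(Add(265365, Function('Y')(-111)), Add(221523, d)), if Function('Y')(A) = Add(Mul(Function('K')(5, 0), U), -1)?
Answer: 32488325298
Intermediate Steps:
U = 14 (U = Add(4, Mul(-1, -10)) = Add(4, 10) = 14)
Function('Y')(A) = 69 (Function('Y')(A) = Add(Mul(5, 14), -1) = Add(70, -1) = 69)
Mul(Add(265365, Function('Y')(-111)), Add(221523, d)) = Mul(Add(265365, 69), Add(221523, -99126)) = Mul(265434, 122397) = 32488325298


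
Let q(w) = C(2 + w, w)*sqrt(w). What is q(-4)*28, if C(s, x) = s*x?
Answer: 448*I ≈ 448.0*I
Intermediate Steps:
q(w) = w**(3/2)*(2 + w) (q(w) = ((2 + w)*w)*sqrt(w) = (w*(2 + w))*sqrt(w) = w**(3/2)*(2 + w))
q(-4)*28 = ((-4)**(3/2)*(2 - 4))*28 = (-8*I*(-2))*28 = (16*I)*28 = 448*I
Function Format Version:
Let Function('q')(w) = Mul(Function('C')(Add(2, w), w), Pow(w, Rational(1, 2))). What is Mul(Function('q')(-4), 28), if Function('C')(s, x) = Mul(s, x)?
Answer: Mul(448, I) ≈ Mul(448.00, I)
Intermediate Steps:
Function('q')(w) = Mul(Pow(w, Rational(3, 2)), Add(2, w)) (Function('q')(w) = Mul(Mul(Add(2, w), w), Pow(w, Rational(1, 2))) = Mul(Mul(w, Add(2, w)), Pow(w, Rational(1, 2))) = Mul(Pow(w, Rational(3, 2)), Add(2, w)))
Mul(Function('q')(-4), 28) = Mul(Mul(Pow(-4, Rational(3, 2)), Add(2, -4)), 28) = Mul(Mul(Mul(-8, I), -2), 28) = Mul(Mul(16, I), 28) = Mul(448, I)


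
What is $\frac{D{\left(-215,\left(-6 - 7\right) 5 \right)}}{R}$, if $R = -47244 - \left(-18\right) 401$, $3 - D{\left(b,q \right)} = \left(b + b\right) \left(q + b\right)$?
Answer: $\frac{120397}{40026} \approx 3.008$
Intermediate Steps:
$D{\left(b,q \right)} = 3 - 2 b \left(b + q\right)$ ($D{\left(b,q \right)} = 3 - \left(b + b\right) \left(q + b\right) = 3 - 2 b \left(b + q\right)$)
$R = -40026$ ($R = -47244 - -7218 = -47244 + 7218 = -40026$)
$\frac{D{\left(-215,\left(-6 - 7\right) 5 \right)}}{R} = \frac{3 - 2 \left(-215\right)^{2} - - 430 \left(-6 - 7\right) 5}{-40026} = \left(3 - 92450 - - 430 \left(\left(-13\right) 5\right)\right) \left(- \frac{1}{40026}\right) = \left(3 - 92450 - \left(-430\right) \left(-65\right)\right) \left(- \frac{1}{40026}\right) = \left(3 - 92450 - 27950\right) \left(- \frac{1}{40026}\right) = \left(-120397\right) \left(- \frac{1}{40026}\right) = \frac{120397}{40026}$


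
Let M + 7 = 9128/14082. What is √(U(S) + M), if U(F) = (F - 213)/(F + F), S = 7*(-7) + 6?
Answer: I*√309375646683/302763 ≈ 1.8371*I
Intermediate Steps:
M = -44723/7041 (M = -7 + 9128/14082 = -7 + 9128*(1/14082) = -7 + 4564/7041 = -44723/7041 ≈ -6.3518)
S = -43 (S = -49 + 6 = -43)
U(F) = (-213 + F)/(2*F) (U(F) = (-213 + F)/((2*F)) = (-213 + F)*(1/(2*F)) = (-213 + F)/(2*F))
√(U(S) + M) = √((½)*(-213 - 43)/(-43) - 44723/7041) = √((½)*(-1/43)*(-256) - 44723/7041) = √(128/43 - 44723/7041) = √(-1021841/302763) = I*√309375646683/302763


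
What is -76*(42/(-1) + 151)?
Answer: -8284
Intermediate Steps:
-76*(42/(-1) + 151) = -76*(42*(-1) + 151) = -76*(-42 + 151) = -76*109 = -8284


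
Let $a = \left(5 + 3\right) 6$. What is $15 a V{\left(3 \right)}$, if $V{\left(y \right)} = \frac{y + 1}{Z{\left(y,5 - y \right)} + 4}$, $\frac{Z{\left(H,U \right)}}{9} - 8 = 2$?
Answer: $\frac{1440}{47} \approx 30.638$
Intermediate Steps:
$a = 48$ ($a = 8 \cdot 6 = 48$)
$Z{\left(H,U \right)} = 90$ ($Z{\left(H,U \right)} = 72 + 9 \cdot 2 = 72 + 18 = 90$)
$V{\left(y \right)} = \frac{1}{94} + \frac{y}{94}$ ($V{\left(y \right)} = \frac{y + 1}{90 + 4} = \frac{1 + y}{94} = \left(1 + y\right) \frac{1}{94} = \frac{1}{94} + \frac{y}{94}$)
$15 a V{\left(3 \right)} = 15 \cdot 48 \left(\frac{1}{94} + \frac{1}{94} \cdot 3\right) = 720 \left(\frac{1}{94} + \frac{3}{94}\right) = 720 \cdot \frac{2}{47} = \frac{1440}{47}$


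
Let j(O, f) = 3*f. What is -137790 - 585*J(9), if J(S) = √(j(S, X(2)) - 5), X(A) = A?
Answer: -138375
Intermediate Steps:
J(S) = 1 (J(S) = √(3*2 - 5) = √(6 - 5) = √1 = 1)
-137790 - 585*J(9) = -137790 - 585*1 = -137790 - 585 = -138375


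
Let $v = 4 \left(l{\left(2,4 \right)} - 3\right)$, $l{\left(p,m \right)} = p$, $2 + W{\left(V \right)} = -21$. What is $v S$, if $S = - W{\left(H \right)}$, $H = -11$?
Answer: $-92$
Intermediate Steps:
$W{\left(V \right)} = -23$ ($W{\left(V \right)} = -2 - 21 = -23$)
$S = 23$ ($S = \left(-1\right) \left(-23\right) = 23$)
$v = -4$ ($v = 4 \left(2 - 3\right) = 4 \left(-1\right) = -4$)
$v S = \left(-4\right) 23 = -92$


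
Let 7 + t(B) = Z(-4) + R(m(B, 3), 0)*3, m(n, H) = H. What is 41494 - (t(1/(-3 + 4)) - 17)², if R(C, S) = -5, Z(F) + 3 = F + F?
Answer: 38994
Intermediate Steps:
Z(F) = -3 + 2*F (Z(F) = -3 + (F + F) = -3 + 2*F)
t(B) = -33 (t(B) = -7 + ((-3 + 2*(-4)) - 5*3) = -7 + ((-3 - 8) - 15) = -7 + (-11 - 15) = -7 - 26 = -33)
41494 - (t(1/(-3 + 4)) - 17)² = 41494 - (-33 - 17)² = 41494 - 1*(-50)² = 41494 - 1*2500 = 41494 - 2500 = 38994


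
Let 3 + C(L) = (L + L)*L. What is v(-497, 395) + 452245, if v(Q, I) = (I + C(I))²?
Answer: 97620455609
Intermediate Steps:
C(L) = -3 + 2*L² (C(L) = -3 + (L + L)*L = -3 + (2*L)*L = -3 + 2*L²)
v(Q, I) = (-3 + I + 2*I²)² (v(Q, I) = (I + (-3 + 2*I²))² = (-3 + I + 2*I²)²)
v(-497, 395) + 452245 = (-3 + 395 + 2*395²)² + 452245 = (-3 + 395 + 2*156025)² + 452245 = (-3 + 395 + 312050)² + 452245 = 312442² + 452245 = 97620003364 + 452245 = 97620455609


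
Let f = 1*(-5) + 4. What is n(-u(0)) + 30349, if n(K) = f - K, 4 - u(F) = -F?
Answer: 30352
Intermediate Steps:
u(F) = 4 + F (u(F) = 4 - (-1)*F = 4 + F)
f = -1 (f = -5 + 4 = -1)
n(K) = -1 - K
n(-u(0)) + 30349 = (-1 - (-1)*(4 + 0)) + 30349 = (-1 - (-1)*4) + 30349 = (-1 - 1*(-4)) + 30349 = (-1 + 4) + 30349 = 3 + 30349 = 30352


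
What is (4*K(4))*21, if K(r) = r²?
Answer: 1344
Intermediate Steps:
(4*K(4))*21 = (4*4²)*21 = (4*16)*21 = 64*21 = 1344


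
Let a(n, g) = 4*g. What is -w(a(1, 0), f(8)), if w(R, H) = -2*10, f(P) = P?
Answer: 20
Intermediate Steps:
w(R, H) = -20
-w(a(1, 0), f(8)) = -1*(-20) = 20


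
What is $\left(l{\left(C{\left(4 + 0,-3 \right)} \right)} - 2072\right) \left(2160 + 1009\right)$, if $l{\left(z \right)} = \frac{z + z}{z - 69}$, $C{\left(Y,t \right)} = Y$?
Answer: $- \frac{426826272}{65} \approx -6.5666 \cdot 10^{6}$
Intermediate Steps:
$l{\left(z \right)} = \frac{2 z}{-69 + z}$
$\left(l{\left(C{\left(4 + 0,-3 \right)} \right)} - 2072\right) \left(2160 + 1009\right) = \left(\frac{2 \left(4 + 0\right)}{-69 + \left(4 + 0\right)} - 2072\right) \left(2160 + 1009\right) = \left(2 \cdot 4 \frac{1}{-69 + 4} - 2072\right) 3169 = \left(2 \cdot 4 \frac{1}{-65} - 2072\right) 3169 = \left(2 \cdot 4 \left(- \frac{1}{65}\right) - 2072\right) 3169 = \left(- \frac{8}{65} - 2072\right) 3169 = \left(- \frac{134688}{65}\right) 3169 = - \frac{426826272}{65}$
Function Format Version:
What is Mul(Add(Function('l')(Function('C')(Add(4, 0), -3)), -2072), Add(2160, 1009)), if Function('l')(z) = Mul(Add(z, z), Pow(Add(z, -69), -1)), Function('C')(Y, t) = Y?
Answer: Rational(-426826272, 65) ≈ -6.5666e+6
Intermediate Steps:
Function('l')(z) = Mul(2, z, Pow(Add(-69, z), -1)) (Function('l')(z) = Mul(Mul(2, z), Pow(Add(-69, z), -1)) = Mul(2, z, Pow(Add(-69, z), -1)))
Mul(Add(Function('l')(Function('C')(Add(4, 0), -3)), -2072), Add(2160, 1009)) = Mul(Add(Mul(2, Add(4, 0), Pow(Add(-69, Add(4, 0)), -1)), -2072), Add(2160, 1009)) = Mul(Add(Mul(2, 4, Pow(Add(-69, 4), -1)), -2072), 3169) = Mul(Add(Mul(2, 4, Pow(-65, -1)), -2072), 3169) = Mul(Add(Mul(2, 4, Rational(-1, 65)), -2072), 3169) = Mul(Add(Rational(-8, 65), -2072), 3169) = Mul(Rational(-134688, 65), 3169) = Rational(-426826272, 65)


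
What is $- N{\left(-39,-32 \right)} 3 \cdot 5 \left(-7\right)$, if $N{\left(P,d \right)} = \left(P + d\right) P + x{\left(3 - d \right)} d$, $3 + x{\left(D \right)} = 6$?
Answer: $280665$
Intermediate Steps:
$x{\left(D \right)} = 3$ ($x{\left(D \right)} = -3 + 6 = 3$)
$N{\left(P,d \right)} = 3 d + P \left(P + d\right)$ ($N{\left(P,d \right)} = \left(P + d\right) P + 3 d = P \left(P + d\right) + 3 d = 3 d + P \left(P + d\right)$)
$- N{\left(-39,-32 \right)} 3 \cdot 5 \left(-7\right) = - \left(\left(-39\right)^{2} + 3 \left(-32\right) - -1248\right) 3 \cdot 5 \left(-7\right) = - \left(1521 - 96 + 1248\right) 15 \left(-7\right) = - 2673 \left(-105\right) = \left(-1\right) \left(-280665\right) = 280665$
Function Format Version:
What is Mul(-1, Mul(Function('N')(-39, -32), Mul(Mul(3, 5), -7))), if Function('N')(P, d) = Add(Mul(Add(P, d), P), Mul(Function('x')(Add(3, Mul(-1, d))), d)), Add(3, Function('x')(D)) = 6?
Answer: 280665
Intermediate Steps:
Function('x')(D) = 3 (Function('x')(D) = Add(-3, 6) = 3)
Function('N')(P, d) = Add(Mul(3, d), Mul(P, Add(P, d))) (Function('N')(P, d) = Add(Mul(Add(P, d), P), Mul(3, d)) = Add(Mul(P, Add(P, d)), Mul(3, d)) = Add(Mul(3, d), Mul(P, Add(P, d))))
Mul(-1, Mul(Function('N')(-39, -32), Mul(Mul(3, 5), -7))) = Mul(-1, Mul(Add(Pow(-39, 2), Mul(3, -32), Mul(-39, -32)), Mul(Mul(3, 5), -7))) = Mul(-1, Mul(Add(1521, -96, 1248), Mul(15, -7))) = Mul(-1, Mul(2673, -105)) = Mul(-1, -280665) = 280665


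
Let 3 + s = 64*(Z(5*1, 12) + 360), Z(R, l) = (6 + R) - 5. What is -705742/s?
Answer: -705742/23421 ≈ -30.133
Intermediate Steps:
Z(R, l) = 1 + R
s = 23421 (s = -3 + 64*((1 + 5*1) + 360) = -3 + 64*((1 + 5) + 360) = -3 + 64*(6 + 360) = -3 + 64*366 = -3 + 23424 = 23421)
-705742/s = -705742/23421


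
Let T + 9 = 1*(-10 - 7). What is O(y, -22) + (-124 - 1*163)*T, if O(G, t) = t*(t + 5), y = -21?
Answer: 7836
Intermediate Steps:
O(G, t) = t*(5 + t)
T = -26 (T = -9 + 1*(-10 - 7) = -9 + 1*(-17) = -9 - 17 = -26)
O(y, -22) + (-124 - 1*163)*T = -22*(5 - 22) + (-124 - 1*163)*(-26) = -22*(-17) + (-124 - 163)*(-26) = 374 - 287*(-26) = 374 + 7462 = 7836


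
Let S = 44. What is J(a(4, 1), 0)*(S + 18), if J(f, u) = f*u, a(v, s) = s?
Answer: 0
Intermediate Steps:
J(a(4, 1), 0)*(S + 18) = (1*0)*(44 + 18) = 0*62 = 0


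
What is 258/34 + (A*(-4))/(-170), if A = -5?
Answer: 127/17 ≈ 7.4706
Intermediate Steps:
258/34 + (A*(-4))/(-170) = 258/34 - 5*(-4)/(-170) = 258*(1/34) + 20*(-1/170) = 129/17 - 2/17 = 127/17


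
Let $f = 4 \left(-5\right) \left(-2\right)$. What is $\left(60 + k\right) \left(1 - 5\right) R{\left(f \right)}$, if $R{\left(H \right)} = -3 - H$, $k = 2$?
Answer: $10664$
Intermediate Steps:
$f = 40$ ($f = \left(-20\right) \left(-2\right) = 40$)
$\left(60 + k\right) \left(1 - 5\right) R{\left(f \right)} = \left(60 + 2\right) \left(1 - 5\right) \left(-3 - 40\right) = 62 \left(- 4 \left(-3 - 40\right)\right) = 62 \left(\left(-4\right) \left(-43\right)\right) = 62 \cdot 172 = 10664$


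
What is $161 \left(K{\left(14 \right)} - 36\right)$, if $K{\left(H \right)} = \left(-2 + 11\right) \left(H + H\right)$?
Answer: $34776$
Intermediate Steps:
$K{\left(H \right)} = 18 H$ ($K{\left(H \right)} = 9 \cdot 2 H = 18 H$)
$161 \left(K{\left(14 \right)} - 36\right) = 161 \left(18 \cdot 14 - 36\right) = 161 \left(252 - 36\right) = 161 \cdot 216 = 34776$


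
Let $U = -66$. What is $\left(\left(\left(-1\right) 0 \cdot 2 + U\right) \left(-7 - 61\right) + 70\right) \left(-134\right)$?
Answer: $-610772$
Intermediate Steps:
$\left(\left(\left(-1\right) 0 \cdot 2 + U\right) \left(-7 - 61\right) + 70\right) \left(-134\right) = \left(\left(\left(-1\right) 0 \cdot 2 - 66\right) \left(-7 - 61\right) + 70\right) \left(-134\right) = \left(\left(0 \cdot 2 - 66\right) \left(-68\right) + 70\right) \left(-134\right) = \left(\left(0 - 66\right) \left(-68\right) + 70\right) \left(-134\right) = \left(\left(-66\right) \left(-68\right) + 70\right) \left(-134\right) = \left(4488 + 70\right) \left(-134\right) = 4558 \left(-134\right) = -610772$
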